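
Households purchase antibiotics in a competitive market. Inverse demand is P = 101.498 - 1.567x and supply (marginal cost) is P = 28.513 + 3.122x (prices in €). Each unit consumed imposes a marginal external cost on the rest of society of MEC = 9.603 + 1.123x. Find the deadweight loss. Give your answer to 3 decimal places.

Market equilibrium (private): 28.513 + 3.122x = 101.498 - 1.567x → x_m = 15.5652.
Social marginal benefit = demand − MEC = 91.895 - 2.690x.
Set SMB = MC: 91.895 - 2.690x = 28.513 + 3.122x → x* = 10.9054.
The loss is the area between SMB and MC from x* to x_m; with linear curves that's a triangle of height MEC(x_m).
DWL = ½ × 4.6598 × 27.0827 = 63.1000.

DWL = €63.100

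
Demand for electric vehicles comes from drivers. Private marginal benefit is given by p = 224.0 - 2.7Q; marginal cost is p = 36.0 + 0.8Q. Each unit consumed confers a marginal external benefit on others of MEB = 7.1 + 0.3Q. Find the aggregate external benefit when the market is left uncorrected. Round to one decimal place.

814.2

Market equilibrium (private): 36.0 + 0.8Q = 224.0 - 2.7Q → Q_m = 53.7143.
Total external benefit = ∫₀^{Q_m} (7.1 + 0.3Q) dQ = 7.1×53.7143 + ½×0.3×53.7143² = 814.1554.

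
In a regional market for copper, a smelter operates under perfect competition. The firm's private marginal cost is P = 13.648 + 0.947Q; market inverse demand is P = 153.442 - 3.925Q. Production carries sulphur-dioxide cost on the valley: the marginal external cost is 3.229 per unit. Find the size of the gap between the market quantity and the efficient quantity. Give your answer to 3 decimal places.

Market equilibrium (private): 13.648 + 0.947Q = 153.442 - 3.925Q → Q_m = 28.6933.
Social marginal cost = private MC + MEC = 16.877 + 0.947Q.
Set SMC = demand: 16.877 + 0.947Q = 153.442 - 3.925Q → Q* = 28.0306.
Gap = |28.6933 − 28.0306| = 0.6627.

0.663 units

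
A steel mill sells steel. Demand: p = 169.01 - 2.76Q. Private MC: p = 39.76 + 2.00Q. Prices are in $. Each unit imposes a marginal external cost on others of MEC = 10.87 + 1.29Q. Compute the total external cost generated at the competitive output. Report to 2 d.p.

$770.72

Market equilibrium (private): 39.76 + 2.00Q = 169.01 - 2.76Q → Q_m = 27.1534.
Total external cost = ∫₀^{Q_m} (10.87 + 1.29Q) dQ = 10.87×27.1534 + ½×1.29×27.1534² = 770.7206.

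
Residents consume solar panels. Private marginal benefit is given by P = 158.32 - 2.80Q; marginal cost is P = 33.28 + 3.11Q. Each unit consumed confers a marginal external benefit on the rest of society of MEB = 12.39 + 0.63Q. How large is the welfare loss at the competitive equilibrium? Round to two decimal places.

Market equilibrium (private): 33.28 + 3.11Q = 158.32 - 2.80Q → Q_m = 21.1574.
Social marginal benefit = demand + MEB = 170.71 - 2.17Q.
Set SMB = MC: 170.71 - 2.17Q = 33.28 + 3.11Q → Q* = 26.0284.
The loss is the area between SMB and MC from Q* to Q_m; with linear curves that's a triangle of height MEB(Q_m).
DWL = ½ × 4.8710 × 25.7191 = 62.6389.

DWL = 62.64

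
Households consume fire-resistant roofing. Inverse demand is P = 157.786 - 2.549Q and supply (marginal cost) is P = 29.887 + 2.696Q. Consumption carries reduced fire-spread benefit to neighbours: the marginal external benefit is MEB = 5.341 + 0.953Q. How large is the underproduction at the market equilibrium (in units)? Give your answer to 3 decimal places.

Market equilibrium (private): 29.887 + 2.696Q = 157.786 - 2.549Q → Q_m = 24.3849.
Social marginal benefit = demand + MEB = 163.127 - 1.596Q.
Set SMB = MC: 163.127 - 1.596Q = 29.887 + 2.696Q → Q* = 31.0438.
Gap = |24.3849 − 31.0438| = 6.6589.

6.659 units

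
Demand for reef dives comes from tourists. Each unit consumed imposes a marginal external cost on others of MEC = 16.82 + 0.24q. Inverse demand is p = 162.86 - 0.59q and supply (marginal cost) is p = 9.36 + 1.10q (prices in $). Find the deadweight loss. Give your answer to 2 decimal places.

Market equilibrium (private): 9.36 + 1.10q = 162.86 - 0.59q → q_m = 90.8284.
Social marginal benefit = demand − MEC = 146.04 - 0.83q.
Set SMB = MC: 146.04 - 0.83q = 9.36 + 1.10q → q* = 70.8187.
Height of the DWL triangle at q_m is MC(q_m) − SMB(q_m) = MEC(q_m) = 38.6188.
DWL = ½ × 20.0097 × 38.6188 = 386.3753.

DWL = $386.38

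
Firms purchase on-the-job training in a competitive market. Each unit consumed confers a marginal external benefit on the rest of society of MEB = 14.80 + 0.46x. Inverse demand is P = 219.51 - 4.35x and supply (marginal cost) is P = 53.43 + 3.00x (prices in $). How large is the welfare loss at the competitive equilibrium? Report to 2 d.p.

DWL = $46.06

Market equilibrium (private): 53.43 + 3.00x = 219.51 - 4.35x → x_m = 22.5959.
Social marginal benefit = demand + MEB = 234.31 - 3.89x.
Set SMB = MC: 234.31 - 3.89x = 53.43 + 3.00x → x* = 26.2525.
Height of the DWL triangle at x_m is SMB(x_m) − MC(x_m) = MEB(x_m) = 25.1941.
DWL = ½ × 3.6566 × 25.1941 = 46.0624.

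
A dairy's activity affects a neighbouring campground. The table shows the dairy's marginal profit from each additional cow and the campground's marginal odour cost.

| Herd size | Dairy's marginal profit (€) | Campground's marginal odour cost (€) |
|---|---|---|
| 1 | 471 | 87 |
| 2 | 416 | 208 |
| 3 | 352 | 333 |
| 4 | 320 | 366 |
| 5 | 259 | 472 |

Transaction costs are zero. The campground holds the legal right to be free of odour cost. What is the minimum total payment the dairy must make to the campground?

Efficient level: marginal profit ≥ marginal odour cost through level 3, so k* = 3.
With the campground holding the right, the dairy must at least compensate total damage at k*: 87 + 208 + 333 = 628.

€628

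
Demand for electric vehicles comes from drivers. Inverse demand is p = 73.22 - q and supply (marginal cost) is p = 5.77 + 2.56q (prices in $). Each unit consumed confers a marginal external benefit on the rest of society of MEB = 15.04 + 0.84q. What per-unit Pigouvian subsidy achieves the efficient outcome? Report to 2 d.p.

subsidy = $40.51 per unit

Social marginal benefit = demand + MEB = 88.26 - 0.16q.
Set SMB = MC: 88.26 - 0.16q = 5.77 + 2.56q → q* = 30.3272.
The Pigouvian subsidy equals MEB at q*: 15.04 + 0.84×30.3272 = 40.5148.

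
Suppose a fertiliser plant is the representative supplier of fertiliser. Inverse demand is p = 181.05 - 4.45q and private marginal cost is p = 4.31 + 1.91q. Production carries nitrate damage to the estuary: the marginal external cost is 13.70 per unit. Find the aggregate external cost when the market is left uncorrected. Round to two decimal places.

380.71

Market equilibrium (private): 4.31 + 1.91q = 181.05 - 4.45q → q_m = 27.7893.
Total external cost = MEC × q_m = 13.70 × 27.7893 = 380.7134.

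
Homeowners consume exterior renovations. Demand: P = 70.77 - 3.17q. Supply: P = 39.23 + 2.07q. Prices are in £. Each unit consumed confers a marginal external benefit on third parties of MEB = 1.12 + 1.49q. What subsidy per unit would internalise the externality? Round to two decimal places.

subsidy = £14.10 per unit

Social marginal benefit = demand + MEB = 71.89 - 1.68q.
Set SMB = MC: 71.89 - 1.68q = 39.23 + 2.07q → q* = 8.7093.
The Pigouvian subsidy equals MEB at q*: 1.12 + 1.49×8.7093 = 14.0969.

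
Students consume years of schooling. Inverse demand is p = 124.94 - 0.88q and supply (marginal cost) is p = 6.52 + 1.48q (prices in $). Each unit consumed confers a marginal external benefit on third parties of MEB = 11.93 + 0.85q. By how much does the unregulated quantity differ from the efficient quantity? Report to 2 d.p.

36.15 units

Market equilibrium (private): 6.52 + 1.48q = 124.94 - 0.88q → q_m = 50.1780.
Social marginal benefit = demand + MEB = 136.87 - 0.03q.
Set SMB = MC: 136.87 - 0.03q = 6.52 + 1.48q → q* = 86.3245.
Gap = |50.1780 − 86.3245| = 36.1465.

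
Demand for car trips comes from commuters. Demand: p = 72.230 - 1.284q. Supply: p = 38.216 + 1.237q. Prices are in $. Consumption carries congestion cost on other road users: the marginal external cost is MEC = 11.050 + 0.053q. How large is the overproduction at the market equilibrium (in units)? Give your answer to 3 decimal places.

Market equilibrium (private): 38.216 + 1.237q = 72.230 - 1.284q → q_m = 13.4923.
Social marginal benefit = demand − MEC = 61.180 - 1.337q.
Set SMB = MC: 61.180 - 1.337q = 38.216 + 1.237q → q* = 8.9215.
Gap = |13.4923 − 8.9215| = 4.5708.

4.571 units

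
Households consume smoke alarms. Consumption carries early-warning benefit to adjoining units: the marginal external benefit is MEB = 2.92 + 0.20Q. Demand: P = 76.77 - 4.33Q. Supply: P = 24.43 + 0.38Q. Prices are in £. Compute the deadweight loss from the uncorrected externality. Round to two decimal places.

Market equilibrium (private): 24.43 + 0.38Q = 76.77 - 4.33Q → Q_m = 11.1125.
Social marginal benefit = demand + MEB = 79.69 - 4.13Q.
Set SMB = MC: 79.69 - 4.13Q = 24.43 + 0.38Q → Q* = 12.2528.
Between Q* and Q_m the wedge SMB − MC runs linearly from 0 to MEB(Q_m), so the loss is a triangle.
DWL = ½ × 1.1403 × 5.1425 = 2.9320.

DWL = £2.93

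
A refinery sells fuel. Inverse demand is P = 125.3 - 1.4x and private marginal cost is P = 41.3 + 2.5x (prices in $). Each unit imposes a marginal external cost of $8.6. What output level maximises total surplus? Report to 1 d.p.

Social marginal cost = private MC + MEC = 49.9 + 2.5x.
Set SMC = demand: 49.9 + 2.5x = 125.3 - 1.4x → x* = 19.3333.

x* = 19.3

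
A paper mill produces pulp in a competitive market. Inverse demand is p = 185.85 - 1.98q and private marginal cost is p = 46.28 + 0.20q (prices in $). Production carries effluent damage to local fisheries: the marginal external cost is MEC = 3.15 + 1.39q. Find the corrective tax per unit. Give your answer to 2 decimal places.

Social marginal cost = private MC + MEC = 49.43 + 1.59q.
Set SMC = demand: 49.43 + 1.59q = 185.85 - 1.98q → q* = 38.2129.
The Pigouvian tax equals MEC at q*: 3.15 + 1.39×38.2129 = 56.2659.

tax = $56.27 per unit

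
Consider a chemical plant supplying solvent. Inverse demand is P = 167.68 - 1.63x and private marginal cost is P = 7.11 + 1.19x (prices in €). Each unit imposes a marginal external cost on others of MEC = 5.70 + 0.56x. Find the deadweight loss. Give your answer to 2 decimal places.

Market equilibrium (private): 7.11 + 1.19x = 167.68 - 1.63x → x_m = 56.9397.
Social marginal cost = private MC + MEC = 12.81 + 1.75x.
Set SMC = demand: 12.81 + 1.75x = 167.68 - 1.63x → x* = 45.8195.
The welfare-loss triangle has base |x_m − x*| and height MEC(x_m) (the vertical gap between SMC and demand is zero at x* and MEC at x_m).
DWL = ½ × 11.1202 × 37.5862 = 208.9830.

DWL = €208.98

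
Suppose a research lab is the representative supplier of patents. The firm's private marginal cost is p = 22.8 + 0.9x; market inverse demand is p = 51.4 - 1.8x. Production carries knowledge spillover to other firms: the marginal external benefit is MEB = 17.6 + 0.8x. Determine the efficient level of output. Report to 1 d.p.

Social marginal cost = private MC − MEB = 5.2 + 0.1x.
Set SMC = demand: 5.2 + 0.1x = 51.4 - 1.8x → x* = 24.3158.

x* = 24.3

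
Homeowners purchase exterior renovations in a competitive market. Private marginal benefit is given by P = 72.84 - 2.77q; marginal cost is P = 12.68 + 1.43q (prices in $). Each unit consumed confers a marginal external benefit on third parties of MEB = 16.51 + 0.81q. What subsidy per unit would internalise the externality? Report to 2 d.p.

subsidy = $34.83 per unit

Social marginal benefit = demand + MEB = 89.35 - 1.96q.
Set SMB = MC: 89.35 - 1.96q = 12.68 + 1.43q → q* = 22.6165.
The Pigouvian subsidy equals MEB at q*: 16.51 + 0.81×22.6165 = 34.8294.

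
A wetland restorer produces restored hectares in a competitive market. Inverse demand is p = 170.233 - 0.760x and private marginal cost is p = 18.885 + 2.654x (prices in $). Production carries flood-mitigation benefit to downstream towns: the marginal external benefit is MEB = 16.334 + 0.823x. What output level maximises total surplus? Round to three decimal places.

x* = 64.717

Social marginal cost = private MC − MEB = 2.551 + 1.831x.
Set SMC = demand: 2.551 + 1.831x = 170.233 - 0.760x → x* = 64.7171.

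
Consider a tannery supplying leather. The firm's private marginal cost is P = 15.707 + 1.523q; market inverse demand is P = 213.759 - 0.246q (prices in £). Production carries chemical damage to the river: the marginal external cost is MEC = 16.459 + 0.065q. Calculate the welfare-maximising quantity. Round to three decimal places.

q* = 99.015

Social marginal cost = private MC + MEC = 32.166 + 1.588q.
Set SMC = demand: 32.166 + 1.588q = 213.759 - 0.246q → q* = 99.0147.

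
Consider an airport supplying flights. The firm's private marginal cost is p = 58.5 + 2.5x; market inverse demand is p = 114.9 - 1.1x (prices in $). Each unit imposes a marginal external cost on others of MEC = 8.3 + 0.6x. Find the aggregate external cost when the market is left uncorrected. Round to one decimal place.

Market equilibrium (private): 58.5 + 2.5x = 114.9 - 1.1x → x_m = 15.6667.
Total external cost = ∫₀^{x_m} (8.3 + 0.6x) dx = 8.3×15.6667 + ½×0.6×15.6667² = 203.6673.

$203.7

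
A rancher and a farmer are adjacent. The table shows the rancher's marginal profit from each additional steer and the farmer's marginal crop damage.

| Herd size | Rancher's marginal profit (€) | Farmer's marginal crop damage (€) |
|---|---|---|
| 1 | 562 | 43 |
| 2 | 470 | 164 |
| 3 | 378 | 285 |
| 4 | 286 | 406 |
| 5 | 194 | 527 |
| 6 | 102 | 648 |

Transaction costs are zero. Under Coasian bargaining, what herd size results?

Bargaining reaches the level where marginal profit last exceeds marginal crop damage.
That holds through level 3 (378 ≥ 285) but not at 4 (286 < 406).

3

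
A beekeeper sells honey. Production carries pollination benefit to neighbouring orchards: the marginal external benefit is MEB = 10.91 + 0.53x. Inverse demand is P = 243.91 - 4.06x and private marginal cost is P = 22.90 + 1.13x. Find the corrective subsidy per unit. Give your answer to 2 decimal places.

Social marginal cost = private MC − MEB = 11.99 + 0.60x.
Set SMC = demand: 11.99 + 0.60x = 243.91 - 4.06x → x* = 49.7682.
The Pigouvian subsidy equals MEB at x*: 10.91 + 0.53×49.7682 = 37.2871.

subsidy = 37.29 per unit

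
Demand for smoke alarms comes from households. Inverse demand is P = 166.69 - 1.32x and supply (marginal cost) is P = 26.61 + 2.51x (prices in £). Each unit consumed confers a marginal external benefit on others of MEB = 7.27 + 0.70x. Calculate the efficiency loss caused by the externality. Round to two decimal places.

DWL = £172.62

Market equilibrium (private): 26.61 + 2.51x = 166.69 - 1.32x → x_m = 36.5744.
Social marginal benefit = demand + MEB = 173.96 - 0.62x.
Set SMB = MC: 173.96 - 0.62x = 26.61 + 2.51x → x* = 47.0767.
The welfare-loss triangle has base |x_m − x*| and height MEB(x_m) (the vertical gap between SMB and MC is zero at x* and MEB at x_m).
DWL = ½ × 10.5023 × 32.8721 = 172.6163.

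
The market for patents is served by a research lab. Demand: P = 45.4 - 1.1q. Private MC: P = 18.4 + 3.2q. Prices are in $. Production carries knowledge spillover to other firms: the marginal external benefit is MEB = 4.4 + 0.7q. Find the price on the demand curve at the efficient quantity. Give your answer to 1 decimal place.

P = $35.8

Social marginal cost = private MC − MEB = 14.0 + 2.5q.
Set SMC = demand: 14.0 + 2.5q = 45.4 - 1.1q → q* = 8.7222.
Consumer price on the demand curve at q*: 45.4 − 1.1×8.7222 = 35.8056.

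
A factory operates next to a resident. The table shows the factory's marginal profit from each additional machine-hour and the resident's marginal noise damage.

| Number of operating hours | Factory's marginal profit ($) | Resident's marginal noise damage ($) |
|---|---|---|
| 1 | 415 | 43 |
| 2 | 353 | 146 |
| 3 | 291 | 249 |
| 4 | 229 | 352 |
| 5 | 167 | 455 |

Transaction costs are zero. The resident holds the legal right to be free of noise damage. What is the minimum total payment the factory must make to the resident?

$438

Efficient level: marginal profit ≥ marginal noise damage through level 3, so k* = 3.
With the resident holding the right, the factory must at least compensate total damage at k*: 43 + 146 + 249 = 438.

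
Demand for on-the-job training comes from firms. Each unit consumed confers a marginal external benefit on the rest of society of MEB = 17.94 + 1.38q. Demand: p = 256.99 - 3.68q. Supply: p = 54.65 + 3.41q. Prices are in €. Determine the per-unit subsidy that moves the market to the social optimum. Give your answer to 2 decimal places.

subsidy = €71.18 per unit

Social marginal benefit = demand + MEB = 274.93 - 2.30q.
Set SMB = MC: 274.93 - 2.30q = 54.65 + 3.41q → q* = 38.5779.
The Pigouvian subsidy equals MEB at q*: 17.94 + 1.38×38.5779 = 71.1775.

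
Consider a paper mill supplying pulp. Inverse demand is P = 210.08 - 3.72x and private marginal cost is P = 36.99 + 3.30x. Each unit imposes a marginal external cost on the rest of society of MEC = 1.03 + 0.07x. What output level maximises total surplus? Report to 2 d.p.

x* = 24.27

Social marginal cost = private MC + MEC = 38.02 + 3.37x.
Set SMC = demand: 38.02 + 3.37x = 210.08 - 3.72x → x* = 24.2680.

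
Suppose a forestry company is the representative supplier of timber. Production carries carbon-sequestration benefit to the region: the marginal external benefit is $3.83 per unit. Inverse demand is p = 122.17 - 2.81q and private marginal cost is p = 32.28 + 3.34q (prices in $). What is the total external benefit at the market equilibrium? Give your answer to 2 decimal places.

Market equilibrium (private): 32.28 + 3.34q = 122.17 - 2.81q → q_m = 14.6163.
Total external benefit = MEB × q_m = 3.83 × 14.6163 = 55.9804.

$55.98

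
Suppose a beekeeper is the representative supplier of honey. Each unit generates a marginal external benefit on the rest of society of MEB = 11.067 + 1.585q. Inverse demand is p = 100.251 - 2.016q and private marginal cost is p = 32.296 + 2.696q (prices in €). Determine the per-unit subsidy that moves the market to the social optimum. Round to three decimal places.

subsidy = €51.121 per unit

Social marginal cost = private MC − MEB = 21.229 + 1.111q.
Set SMC = demand: 21.229 + 1.111q = 100.251 - 2.016q → q* = 25.2709.
The Pigouvian subsidy equals MEB at q*: 11.067 + 1.585×25.2709 = 51.1214.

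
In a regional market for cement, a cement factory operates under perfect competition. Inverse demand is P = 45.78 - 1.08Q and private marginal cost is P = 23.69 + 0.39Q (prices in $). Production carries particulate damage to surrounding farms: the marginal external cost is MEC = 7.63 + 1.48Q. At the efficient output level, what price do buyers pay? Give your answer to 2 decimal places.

Social marginal cost = private MC + MEC = 31.32 + 1.87Q.
Set SMC = demand: 31.32 + 1.87Q = 45.78 - 1.08Q → Q* = 4.9017.
Consumer price on the demand curve at Q*: 45.78 − 1.08×4.9017 = 40.4862.

P = $40.49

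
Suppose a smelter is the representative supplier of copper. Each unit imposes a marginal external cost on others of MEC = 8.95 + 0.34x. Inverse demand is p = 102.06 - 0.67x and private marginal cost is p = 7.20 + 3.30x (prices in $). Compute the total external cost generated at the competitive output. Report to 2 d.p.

$310.91

Market equilibrium (private): 7.20 + 3.30x = 102.06 - 0.67x → x_m = 23.8942.
Total external cost = ∫₀^{x_m} (8.95 + 0.34x) dx = 8.95×23.8942 + ½×0.34×23.8942² = 310.9117.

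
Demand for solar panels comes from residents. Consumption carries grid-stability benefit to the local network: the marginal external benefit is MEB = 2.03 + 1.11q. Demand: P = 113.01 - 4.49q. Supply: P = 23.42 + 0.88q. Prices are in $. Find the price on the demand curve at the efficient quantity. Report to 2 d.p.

Social marginal benefit = demand + MEB = 115.04 - 3.38q.
Set SMB = MC: 115.04 - 3.38q = 23.42 + 0.88q → q* = 21.5070.
Consumer price on the demand curve at q*: 113.01 − 4.49×21.5070 = 16.4436.

P = $16.44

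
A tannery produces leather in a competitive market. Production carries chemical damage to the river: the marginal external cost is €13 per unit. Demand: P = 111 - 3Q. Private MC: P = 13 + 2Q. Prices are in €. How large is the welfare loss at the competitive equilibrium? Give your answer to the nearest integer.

DWL = €17

Market equilibrium (private): 13 + 2Q = 111 - 3Q → Q_m = 19.6000.
Social marginal cost = private MC + MEC = 26 + 2Q.
Set SMC = demand: 26 + 2Q = 111 - 3Q → Q* = 17.0000.
The loss is the area between SMC and demand from Q* to Q_m; with linear curves that's a triangle of height MEC(Q_m).
DWL = ½ × 2.6000 × 13.0000 = 16.9000.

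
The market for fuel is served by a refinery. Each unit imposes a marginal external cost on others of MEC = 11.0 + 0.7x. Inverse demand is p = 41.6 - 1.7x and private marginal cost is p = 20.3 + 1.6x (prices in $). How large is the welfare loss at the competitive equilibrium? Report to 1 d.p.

Market equilibrium (private): 20.3 + 1.6x = 41.6 - 1.7x → x_m = 6.4545.
Social marginal cost = private MC + MEC = 31.3 + 2.3x.
Set SMC = demand: 31.3 + 2.3x = 41.6 - 1.7x → x* = 2.5750.
Height of the DWL triangle at x_m is SMC(x_m) − demand(x_m) = MEC(x_m) = 15.5182.
DWL = ½ × 3.8795 × 15.5182 = 30.1014.

DWL = $30.1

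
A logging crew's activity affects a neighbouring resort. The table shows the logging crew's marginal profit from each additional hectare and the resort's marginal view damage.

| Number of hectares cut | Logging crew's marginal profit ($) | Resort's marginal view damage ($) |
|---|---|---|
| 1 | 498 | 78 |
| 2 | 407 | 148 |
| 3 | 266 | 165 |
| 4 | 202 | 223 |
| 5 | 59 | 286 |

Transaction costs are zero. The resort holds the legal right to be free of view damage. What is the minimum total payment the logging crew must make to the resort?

$391

Efficient level: marginal profit ≥ marginal view damage through level 3, so k* = 3.
With the resort holding the right, the logging crew must at least compensate total damage at k*: 78 + 148 + 165 = 391.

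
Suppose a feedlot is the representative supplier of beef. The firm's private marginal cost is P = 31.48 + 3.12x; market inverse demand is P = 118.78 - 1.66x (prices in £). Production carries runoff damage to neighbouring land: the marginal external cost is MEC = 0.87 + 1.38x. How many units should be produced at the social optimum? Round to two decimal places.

Social marginal cost = private MC + MEC = 32.35 + 4.50x.
Set SMC = demand: 32.35 + 4.50x = 118.78 - 1.66x → x* = 14.0308.

x* = 14.03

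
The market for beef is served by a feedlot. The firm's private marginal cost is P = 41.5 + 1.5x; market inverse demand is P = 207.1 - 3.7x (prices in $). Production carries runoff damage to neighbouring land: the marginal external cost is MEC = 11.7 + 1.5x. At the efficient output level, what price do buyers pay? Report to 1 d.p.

Social marginal cost = private MC + MEC = 53.2 + 3.0x.
Set SMC = demand: 53.2 + 3.0x = 207.1 - 3.7x → x* = 22.9701.
Consumer price on the demand curve at x*: 207.1 − 3.7×22.9701 = 122.1106.

P = $122.1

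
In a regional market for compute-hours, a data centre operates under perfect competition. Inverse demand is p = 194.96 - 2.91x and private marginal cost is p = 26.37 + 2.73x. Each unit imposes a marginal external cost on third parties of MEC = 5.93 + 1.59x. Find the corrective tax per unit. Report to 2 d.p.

tax = 41.70 per unit

Social marginal cost = private MC + MEC = 32.30 + 4.32x.
Set SMC = demand: 32.30 + 4.32x = 194.96 - 2.91x → x* = 22.4979.
The Pigouvian tax equals MEC at x*: 5.93 + 1.59×22.4979 = 41.7017.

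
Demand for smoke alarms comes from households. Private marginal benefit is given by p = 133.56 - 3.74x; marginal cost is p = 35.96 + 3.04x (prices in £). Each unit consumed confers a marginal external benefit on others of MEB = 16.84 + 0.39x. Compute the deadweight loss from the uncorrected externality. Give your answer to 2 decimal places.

DWL = £39.45

Market equilibrium (private): 35.96 + 3.04x = 133.56 - 3.74x → x_m = 14.3953.
Social marginal benefit = demand + MEB = 150.40 - 3.35x.
Set SMB = MC: 150.40 - 3.35x = 35.96 + 3.04x → x* = 17.9092.
The loss is the area between SMB and MC from x* to x_m; with linear curves that's a triangle of height MEB(x_m).
DWL = ½ × 3.5139 × 22.4542 = 39.4509.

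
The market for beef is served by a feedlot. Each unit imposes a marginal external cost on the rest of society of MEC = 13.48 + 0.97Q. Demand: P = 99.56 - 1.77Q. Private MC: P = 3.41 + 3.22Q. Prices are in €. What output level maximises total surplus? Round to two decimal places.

Social marginal cost = private MC + MEC = 16.89 + 4.19Q.
Set SMC = demand: 16.89 + 4.19Q = 99.56 - 1.77Q → Q* = 13.8708.

Q* = 13.87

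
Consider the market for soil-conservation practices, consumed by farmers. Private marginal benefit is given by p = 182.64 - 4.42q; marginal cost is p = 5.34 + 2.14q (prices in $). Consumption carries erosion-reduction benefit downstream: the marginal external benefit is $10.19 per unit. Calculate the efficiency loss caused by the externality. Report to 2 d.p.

Market equilibrium (private): 5.34 + 2.14q = 182.64 - 4.42q → q_m = 27.0274.
Social marginal benefit = demand + MEB = 192.83 - 4.42q.
Set SMB = MC: 192.83 - 4.42q = 5.34 + 2.14q → q* = 28.5808.
The welfare-loss triangle has base |q_m − q*| and height MEB(q_m) (the vertical gap between SMB and MC is zero at q* and MEB at q_m).
DWL = ½ × 1.5534 × 10.1900 = 7.9146.

DWL = $7.91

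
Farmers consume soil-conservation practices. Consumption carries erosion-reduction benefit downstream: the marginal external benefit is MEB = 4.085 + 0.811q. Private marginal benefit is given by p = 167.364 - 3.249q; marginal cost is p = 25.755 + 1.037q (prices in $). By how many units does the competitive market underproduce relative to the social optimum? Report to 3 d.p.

8.886 units

Market equilibrium (private): 25.755 + 1.037q = 167.364 - 3.249q → q_m = 33.0399.
Social marginal benefit = demand + MEB = 171.449 - 2.438q.
Set SMB = MC: 171.449 - 2.438q = 25.755 + 1.037q → q* = 41.9263.
Gap = |33.0399 − 41.9263| = 8.8864.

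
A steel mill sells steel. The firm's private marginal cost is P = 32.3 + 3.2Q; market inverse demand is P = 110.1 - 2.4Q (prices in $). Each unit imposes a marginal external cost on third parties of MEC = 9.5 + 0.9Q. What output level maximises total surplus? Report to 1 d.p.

Q* = 10.5

Social marginal cost = private MC + MEC = 41.8 + 4.1Q.
Set SMC = demand: 41.8 + 4.1Q = 110.1 - 2.4Q → Q* = 10.5077.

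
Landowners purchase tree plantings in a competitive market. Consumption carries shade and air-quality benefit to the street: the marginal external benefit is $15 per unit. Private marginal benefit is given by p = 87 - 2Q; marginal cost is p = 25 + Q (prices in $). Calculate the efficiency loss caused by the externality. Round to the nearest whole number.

Market equilibrium (private): 25 + Q = 87 - 2Q → Q_m = 20.6667.
Social marginal benefit = demand + MEB = 102 - 2Q.
Set SMB = MC: 102 - 2Q = 25 + Q → Q* = 25.6667.
The welfare-loss triangle has base |Q_m − Q*| and height MEB(Q_m) (the vertical gap between SMB and MC is zero at Q* and MEB at Q_m).
DWL = ½ × 5.0000 × 15.0000 = 37.5000.

DWL = $38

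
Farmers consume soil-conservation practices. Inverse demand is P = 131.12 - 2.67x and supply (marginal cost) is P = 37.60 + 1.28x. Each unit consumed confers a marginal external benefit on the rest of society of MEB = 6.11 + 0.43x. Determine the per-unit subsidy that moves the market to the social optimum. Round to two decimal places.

subsidy = 18.28 per unit

Social marginal benefit = demand + MEB = 137.23 - 2.24x.
Set SMB = MC: 137.23 - 2.24x = 37.60 + 1.28x → x* = 28.3040.
The Pigouvian subsidy equals MEB at x*: 6.11 + 0.43×28.3040 = 18.2807.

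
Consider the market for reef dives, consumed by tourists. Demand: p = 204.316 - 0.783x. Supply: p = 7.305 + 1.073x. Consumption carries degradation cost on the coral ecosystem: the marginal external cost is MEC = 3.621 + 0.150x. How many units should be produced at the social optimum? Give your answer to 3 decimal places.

x* = 96.406

Social marginal benefit = demand − MEC = 200.695 - 0.933x.
Set SMB = MC: 200.695 - 0.933x = 7.305 + 1.073x → x* = 96.4058.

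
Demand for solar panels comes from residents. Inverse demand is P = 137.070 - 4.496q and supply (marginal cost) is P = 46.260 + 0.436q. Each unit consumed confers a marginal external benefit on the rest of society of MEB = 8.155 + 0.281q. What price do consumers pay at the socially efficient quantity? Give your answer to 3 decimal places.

Social marginal benefit = demand + MEB = 145.225 - 4.215q.
Set SMB = MC: 145.225 - 4.215q = 46.260 + 0.436q → q* = 21.2782.
Consumer price on the demand curve at q*: 137.070 − 4.496×21.2782 = 41.4032.

P = 41.403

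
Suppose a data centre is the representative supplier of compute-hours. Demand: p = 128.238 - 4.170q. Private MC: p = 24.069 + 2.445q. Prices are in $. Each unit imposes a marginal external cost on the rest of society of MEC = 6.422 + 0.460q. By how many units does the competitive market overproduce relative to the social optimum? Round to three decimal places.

Market equilibrium (private): 24.069 + 2.445q = 128.238 - 4.170q → q_m = 15.7474.
Social marginal cost = private MC + MEC = 30.491 + 2.905q.
Set SMC = demand: 30.491 + 2.905q = 128.238 - 4.170q → q* = 13.8158.
Gap = |15.7474 − 13.8158| = 1.9316.

1.932 units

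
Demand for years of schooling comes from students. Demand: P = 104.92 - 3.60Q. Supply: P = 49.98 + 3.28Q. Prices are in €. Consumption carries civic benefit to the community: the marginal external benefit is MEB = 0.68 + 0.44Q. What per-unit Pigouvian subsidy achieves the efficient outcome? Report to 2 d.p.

subsidy = €4.48 per unit

Social marginal benefit = demand + MEB = 105.60 - 3.16Q.
Set SMB = MC: 105.60 - 3.16Q = 49.98 + 3.28Q → Q* = 8.6366.
The Pigouvian subsidy equals MEB at Q*: 0.68 + 0.44×8.6366 = 4.4801.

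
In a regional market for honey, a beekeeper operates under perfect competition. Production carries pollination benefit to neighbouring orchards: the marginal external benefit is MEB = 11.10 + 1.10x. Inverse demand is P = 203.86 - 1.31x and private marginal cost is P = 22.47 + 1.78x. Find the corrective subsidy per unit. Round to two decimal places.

subsidy = 117.50 per unit

Social marginal cost = private MC − MEB = 11.37 + 0.68x.
Set SMC = demand: 11.37 + 0.68x = 203.86 - 1.31x → x* = 96.7286.
The Pigouvian subsidy equals MEB at x*: 11.10 + 1.10×96.7286 = 117.5015.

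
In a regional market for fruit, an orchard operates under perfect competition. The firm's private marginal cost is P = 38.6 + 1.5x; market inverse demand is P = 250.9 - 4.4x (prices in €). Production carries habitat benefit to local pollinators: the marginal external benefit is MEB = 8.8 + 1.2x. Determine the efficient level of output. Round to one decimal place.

Social marginal cost = private MC − MEB = 29.8 + 0.3x.
Set SMC = demand: 29.8 + 0.3x = 250.9 - 4.4x → x* = 47.0426.

x* = 47.0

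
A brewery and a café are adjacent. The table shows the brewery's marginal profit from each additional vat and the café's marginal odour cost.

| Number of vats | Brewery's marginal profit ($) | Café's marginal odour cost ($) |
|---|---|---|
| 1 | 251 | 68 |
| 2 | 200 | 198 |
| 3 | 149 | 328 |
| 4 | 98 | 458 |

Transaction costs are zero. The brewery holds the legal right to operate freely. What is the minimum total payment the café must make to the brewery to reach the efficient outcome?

$247

Left alone the brewery would choose level 4 (marginal profit stays positive).
Efficient level: k* = 2 (marginal profit ≥ marginal odour cost through 2).
The café must at least cover the brewery's forgone profit from cutting 4→2: 149 + 98 = 247.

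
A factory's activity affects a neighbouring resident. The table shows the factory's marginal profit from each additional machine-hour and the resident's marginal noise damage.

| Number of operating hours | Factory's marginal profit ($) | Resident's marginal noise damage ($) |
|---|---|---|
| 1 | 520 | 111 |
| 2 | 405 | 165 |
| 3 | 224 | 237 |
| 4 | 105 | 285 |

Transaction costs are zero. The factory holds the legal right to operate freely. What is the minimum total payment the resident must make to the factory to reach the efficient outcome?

$329

Left alone the factory would choose level 4 (marginal profit stays positive).
Efficient level: k* = 2 (marginal profit ≥ marginal noise damage through 2).
The resident must at least cover the factory's forgone profit from cutting 4→2: 224 + 105 = 329.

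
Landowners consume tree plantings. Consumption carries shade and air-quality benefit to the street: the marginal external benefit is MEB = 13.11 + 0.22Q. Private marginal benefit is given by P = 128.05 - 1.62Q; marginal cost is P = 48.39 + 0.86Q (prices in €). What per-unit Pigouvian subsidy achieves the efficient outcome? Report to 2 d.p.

subsidy = €22.14 per unit

Social marginal benefit = demand + MEB = 141.16 - 1.40Q.
Set SMB = MC: 141.16 - 1.40Q = 48.39 + 0.86Q → Q* = 41.0487.
The Pigouvian subsidy equals MEB at Q*: 13.11 + 0.22×41.0487 = 22.1407.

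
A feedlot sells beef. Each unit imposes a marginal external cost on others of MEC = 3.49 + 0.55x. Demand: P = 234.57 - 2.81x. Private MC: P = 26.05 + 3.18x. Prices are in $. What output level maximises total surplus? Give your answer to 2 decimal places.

x* = 31.35

Social marginal cost = private MC + MEC = 29.54 + 3.73x.
Set SMC = demand: 29.54 + 3.73x = 234.57 - 2.81x → x* = 31.3502.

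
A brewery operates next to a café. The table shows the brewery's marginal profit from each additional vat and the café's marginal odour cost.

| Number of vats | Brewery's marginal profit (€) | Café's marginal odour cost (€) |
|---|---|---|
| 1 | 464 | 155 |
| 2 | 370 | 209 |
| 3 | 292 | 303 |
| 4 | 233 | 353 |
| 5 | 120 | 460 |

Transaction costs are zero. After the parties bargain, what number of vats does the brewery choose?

Bargaining reaches the level where marginal profit last exceeds marginal odour cost.
That holds through level 2 (370 ≥ 209) but not at 3 (292 < 303).

2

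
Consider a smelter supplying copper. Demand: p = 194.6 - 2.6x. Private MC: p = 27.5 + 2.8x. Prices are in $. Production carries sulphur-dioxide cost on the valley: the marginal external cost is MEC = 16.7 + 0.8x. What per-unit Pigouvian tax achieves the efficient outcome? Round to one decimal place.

tax = $36.1 per unit

Social marginal cost = private MC + MEC = 44.2 + 3.6x.
Set SMC = demand: 44.2 + 3.6x = 194.6 - 2.6x → x* = 24.2581.
The Pigouvian tax equals MEC at x*: 16.7 + 0.8×24.2581 = 36.1065.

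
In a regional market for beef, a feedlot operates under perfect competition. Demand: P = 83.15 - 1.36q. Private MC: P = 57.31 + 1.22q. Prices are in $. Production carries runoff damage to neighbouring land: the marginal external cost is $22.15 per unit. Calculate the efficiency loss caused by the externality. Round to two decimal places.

Market equilibrium (private): 57.31 + 1.22q = 83.15 - 1.36q → q_m = 10.0155.
Social marginal cost = private MC + MEC = 79.46 + 1.22q.
Set SMC = demand: 79.46 + 1.22q = 83.15 - 1.36q → q* = 1.4302.
Between q* and q_m the wedge SMC − demand runs linearly from 0 to MEC(q_m), so the loss is a triangle.
DWL = ½ × 8.5853 × 22.1500 = 95.0822.

DWL = $95.08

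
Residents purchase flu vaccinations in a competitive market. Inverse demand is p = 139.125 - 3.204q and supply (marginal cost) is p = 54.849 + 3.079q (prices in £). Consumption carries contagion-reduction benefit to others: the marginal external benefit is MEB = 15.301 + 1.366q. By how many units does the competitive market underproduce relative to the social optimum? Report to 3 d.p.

6.838 units

Market equilibrium (private): 54.849 + 3.079q = 139.125 - 3.204q → q_m = 13.4133.
Social marginal benefit = demand + MEB = 154.426 - 1.838q.
Set SMB = MC: 154.426 - 1.838q = 54.849 + 3.079q → q* = 20.2516.
Gap = |13.4133 − 20.2516| = 6.8383.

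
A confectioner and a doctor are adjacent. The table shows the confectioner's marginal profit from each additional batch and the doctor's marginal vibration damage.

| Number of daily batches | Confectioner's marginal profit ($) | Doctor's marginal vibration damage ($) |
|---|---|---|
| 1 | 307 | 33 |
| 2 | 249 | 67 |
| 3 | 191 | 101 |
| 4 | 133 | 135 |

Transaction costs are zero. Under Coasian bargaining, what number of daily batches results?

3

Bargaining reaches the level where marginal profit last exceeds marginal vibration damage.
That holds through level 3 (191 ≥ 101) but not at 4 (133 < 135).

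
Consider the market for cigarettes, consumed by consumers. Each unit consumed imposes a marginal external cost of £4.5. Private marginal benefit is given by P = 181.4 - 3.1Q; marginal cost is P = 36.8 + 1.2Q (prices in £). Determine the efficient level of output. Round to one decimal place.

Social marginal benefit = demand − MEC = 176.9 - 3.1Q.
Set SMB = MC: 176.9 - 3.1Q = 36.8 + 1.2Q → Q* = 32.5814.

Q* = 32.6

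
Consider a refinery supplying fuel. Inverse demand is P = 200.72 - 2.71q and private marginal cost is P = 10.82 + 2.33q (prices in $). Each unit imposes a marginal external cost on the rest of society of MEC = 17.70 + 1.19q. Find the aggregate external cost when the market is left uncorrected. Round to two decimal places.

$1511.62

Market equilibrium (private): 10.82 + 2.33q = 200.72 - 2.71q → q_m = 37.6786.
Total external cost = ∫₀^{q_m} (17.70 + 1.19q) dq = 17.70×37.6786 + ½×1.19×37.6786² = 1511.6190.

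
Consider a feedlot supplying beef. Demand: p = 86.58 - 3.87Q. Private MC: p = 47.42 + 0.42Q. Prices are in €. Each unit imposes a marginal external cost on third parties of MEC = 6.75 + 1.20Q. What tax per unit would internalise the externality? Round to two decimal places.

tax = €13.83 per unit

Social marginal cost = private MC + MEC = 54.17 + 1.62Q.
Set SMC = demand: 54.17 + 1.62Q = 86.58 - 3.87Q → Q* = 5.9035.
The Pigouvian tax equals MEC at Q*: 6.75 + 1.20×5.9035 = 13.8342.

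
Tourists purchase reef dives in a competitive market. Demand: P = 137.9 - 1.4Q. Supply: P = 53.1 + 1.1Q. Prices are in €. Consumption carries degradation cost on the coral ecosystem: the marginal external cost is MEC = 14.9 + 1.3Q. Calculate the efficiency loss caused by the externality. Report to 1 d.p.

DWL = €458.0

Market equilibrium (private): 53.1 + 1.1Q = 137.9 - 1.4Q → Q_m = 33.9200.
Social marginal benefit = demand − MEC = 123.0 - 2.7Q.
Set SMB = MC: 123.0 - 2.7Q = 53.1 + 1.1Q → Q* = 18.3947.
The loss is the area between SMB and MC from Q* to Q_m; with linear curves that's a triangle of height MEC(Q_m).
DWL = ½ × 15.5253 × 58.9960 = 457.9653.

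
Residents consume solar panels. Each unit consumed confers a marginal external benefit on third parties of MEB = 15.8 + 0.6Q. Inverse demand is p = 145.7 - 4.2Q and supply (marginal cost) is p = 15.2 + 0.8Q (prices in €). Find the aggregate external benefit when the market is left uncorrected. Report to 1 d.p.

Market equilibrium (private): 15.2 + 0.8Q = 145.7 - 4.2Q → Q_m = 26.1000.
Total external benefit = ∫₀^{Q_m} (15.8 + 0.6Q) dQ = 15.8×26.1000 + ½×0.6×26.1000² = 616.7430.

€616.7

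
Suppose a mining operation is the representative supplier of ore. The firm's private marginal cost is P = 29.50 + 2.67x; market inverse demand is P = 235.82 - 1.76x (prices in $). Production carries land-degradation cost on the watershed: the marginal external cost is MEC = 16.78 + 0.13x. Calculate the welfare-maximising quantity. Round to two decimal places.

x* = 41.57

Social marginal cost = private MC + MEC = 46.28 + 2.80x.
Set SMC = demand: 46.28 + 2.80x = 235.82 - 1.76x → x* = 41.5658.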